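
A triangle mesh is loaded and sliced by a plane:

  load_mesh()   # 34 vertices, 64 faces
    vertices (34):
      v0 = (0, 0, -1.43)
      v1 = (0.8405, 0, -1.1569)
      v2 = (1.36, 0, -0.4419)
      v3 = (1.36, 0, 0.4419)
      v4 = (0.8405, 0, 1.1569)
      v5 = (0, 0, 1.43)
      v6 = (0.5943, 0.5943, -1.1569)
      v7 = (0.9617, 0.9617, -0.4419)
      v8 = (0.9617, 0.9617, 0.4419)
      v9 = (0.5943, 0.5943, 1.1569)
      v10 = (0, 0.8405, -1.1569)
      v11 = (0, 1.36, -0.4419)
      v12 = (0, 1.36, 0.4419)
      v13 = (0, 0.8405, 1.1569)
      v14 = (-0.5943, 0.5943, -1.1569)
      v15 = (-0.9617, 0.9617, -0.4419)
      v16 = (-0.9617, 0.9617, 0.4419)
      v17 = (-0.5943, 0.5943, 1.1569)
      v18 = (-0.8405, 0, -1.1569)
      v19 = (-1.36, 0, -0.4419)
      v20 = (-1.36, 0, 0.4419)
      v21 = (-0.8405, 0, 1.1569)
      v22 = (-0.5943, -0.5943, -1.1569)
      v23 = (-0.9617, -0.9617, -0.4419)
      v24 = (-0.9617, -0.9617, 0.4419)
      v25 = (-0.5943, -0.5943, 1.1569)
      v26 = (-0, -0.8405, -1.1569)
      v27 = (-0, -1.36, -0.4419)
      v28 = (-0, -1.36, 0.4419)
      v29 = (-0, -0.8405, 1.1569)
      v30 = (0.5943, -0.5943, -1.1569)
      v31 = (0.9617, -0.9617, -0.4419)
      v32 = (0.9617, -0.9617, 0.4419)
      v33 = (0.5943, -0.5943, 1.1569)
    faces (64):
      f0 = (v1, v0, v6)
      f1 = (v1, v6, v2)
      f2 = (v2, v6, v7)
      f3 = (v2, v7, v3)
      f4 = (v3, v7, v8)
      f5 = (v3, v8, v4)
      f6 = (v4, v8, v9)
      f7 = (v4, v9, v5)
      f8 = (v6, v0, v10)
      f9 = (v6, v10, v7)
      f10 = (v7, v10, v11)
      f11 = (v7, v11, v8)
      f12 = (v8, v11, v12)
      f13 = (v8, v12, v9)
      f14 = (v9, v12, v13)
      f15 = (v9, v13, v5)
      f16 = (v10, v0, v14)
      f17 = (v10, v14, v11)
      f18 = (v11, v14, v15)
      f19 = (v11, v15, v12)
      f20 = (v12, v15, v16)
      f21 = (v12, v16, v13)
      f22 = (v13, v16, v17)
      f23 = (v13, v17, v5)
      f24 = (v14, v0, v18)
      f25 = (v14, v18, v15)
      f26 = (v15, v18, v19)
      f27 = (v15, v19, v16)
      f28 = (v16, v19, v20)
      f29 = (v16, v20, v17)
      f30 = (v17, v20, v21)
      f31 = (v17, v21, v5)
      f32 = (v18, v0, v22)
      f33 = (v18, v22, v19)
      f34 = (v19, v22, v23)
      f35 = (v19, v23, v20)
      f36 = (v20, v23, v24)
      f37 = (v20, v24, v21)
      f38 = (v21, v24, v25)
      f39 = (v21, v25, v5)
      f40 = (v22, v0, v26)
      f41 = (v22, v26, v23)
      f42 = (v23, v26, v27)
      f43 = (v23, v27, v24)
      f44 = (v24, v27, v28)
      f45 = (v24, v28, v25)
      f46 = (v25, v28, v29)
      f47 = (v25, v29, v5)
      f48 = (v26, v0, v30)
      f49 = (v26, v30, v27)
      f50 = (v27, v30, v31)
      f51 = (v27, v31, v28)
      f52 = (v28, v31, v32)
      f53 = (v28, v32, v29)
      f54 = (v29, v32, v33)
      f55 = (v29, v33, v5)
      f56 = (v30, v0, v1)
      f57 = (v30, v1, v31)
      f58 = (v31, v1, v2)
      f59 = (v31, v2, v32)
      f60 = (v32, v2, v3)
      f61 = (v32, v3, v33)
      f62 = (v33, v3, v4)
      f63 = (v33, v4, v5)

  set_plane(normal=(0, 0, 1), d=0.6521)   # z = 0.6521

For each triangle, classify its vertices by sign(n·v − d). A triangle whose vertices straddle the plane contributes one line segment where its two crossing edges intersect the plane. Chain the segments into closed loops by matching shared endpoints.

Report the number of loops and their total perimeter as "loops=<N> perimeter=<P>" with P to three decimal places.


Straddling triangles (16 of 64):
  (v3,v8,v4) [--+] → (0.926069, 0.678974, 0.6521)–(1.20727, 0, 0.6521)  len=0.7349
  (v4,v8,v9) [+-+] → (0.926069, 0.678974, 0.6521)–(0.85369, 0.85369, 0.6521)  len=0.1891
  (v8,v12,v9) [--+] → (0.174716, 1.13489, 0.6521)–(0.85369, 0.85369, 0.6521)  len=0.7349
  (v9,v12,v13) [+-+] → (0.174716, 1.13489, 0.6521)–(0, 1.20727, 0.6521)  len=0.1891
  (v12,v16,v13) [--+] → (-0.678974, 0.926069, 0.6521)–(0, 1.20727, 0.6521)  len=0.7349
  (v13,v16,v17) [+-+] → (-0.678974, 0.926069, 0.6521)–(-0.85369, 0.85369, 0.6521)  len=0.1891
  (v16,v20,v17) [--+] → (-1.13489, 0.174716, 0.6521)–(-0.85369, 0.85369, 0.6521)  len=0.7349
  (v17,v20,v21) [+-+] → (-1.13489, 0.174716, 0.6521)–(-1.20727, 0, 0.6521)  len=0.1891
  (v20,v24,v21) [--+] → (-0.926069, -0.678974, 0.6521)–(-1.20727, 0, 0.6521)  len=0.7349
  (v21,v24,v25) [+-+] → (-0.926069, -0.678974, 0.6521)–(-0.85369, -0.85369, 0.6521)  len=0.1891
  (v24,v28,v25) [--+] → (-0.174716, -1.13489, 0.6521)–(-0.85369, -0.85369, 0.6521)  len=0.7349
  (v25,v28,v29) [+-+] → (-0.174716, -1.13489, 0.6521)–(0, -1.20727, 0.6521)  len=0.1891
  (v28,v32,v29) [--+] → (0.678974, -0.926069, 0.6521)–(0, -1.20727, 0.6521)  len=0.7349
  (v29,v32,v33) [+-+] → (0.678974, -0.926069, 0.6521)–(0.85369, -0.85369, 0.6521)  len=0.1891
  (v32,v3,v33) [--+] → (1.13489, -0.174716, 0.6521)–(0.85369, -0.85369, 0.6521)  len=0.7349
  (v33,v3,v4) [+-+] → (1.13489, -0.174716, 0.6521)–(1.20727, 0, 0.6521)  len=0.1891

Chained into 1 loop(s):
  loop 1: 16 segments, perimeter = 7.3921
Total perimeter = 7.392

loops=1 perimeter=7.392


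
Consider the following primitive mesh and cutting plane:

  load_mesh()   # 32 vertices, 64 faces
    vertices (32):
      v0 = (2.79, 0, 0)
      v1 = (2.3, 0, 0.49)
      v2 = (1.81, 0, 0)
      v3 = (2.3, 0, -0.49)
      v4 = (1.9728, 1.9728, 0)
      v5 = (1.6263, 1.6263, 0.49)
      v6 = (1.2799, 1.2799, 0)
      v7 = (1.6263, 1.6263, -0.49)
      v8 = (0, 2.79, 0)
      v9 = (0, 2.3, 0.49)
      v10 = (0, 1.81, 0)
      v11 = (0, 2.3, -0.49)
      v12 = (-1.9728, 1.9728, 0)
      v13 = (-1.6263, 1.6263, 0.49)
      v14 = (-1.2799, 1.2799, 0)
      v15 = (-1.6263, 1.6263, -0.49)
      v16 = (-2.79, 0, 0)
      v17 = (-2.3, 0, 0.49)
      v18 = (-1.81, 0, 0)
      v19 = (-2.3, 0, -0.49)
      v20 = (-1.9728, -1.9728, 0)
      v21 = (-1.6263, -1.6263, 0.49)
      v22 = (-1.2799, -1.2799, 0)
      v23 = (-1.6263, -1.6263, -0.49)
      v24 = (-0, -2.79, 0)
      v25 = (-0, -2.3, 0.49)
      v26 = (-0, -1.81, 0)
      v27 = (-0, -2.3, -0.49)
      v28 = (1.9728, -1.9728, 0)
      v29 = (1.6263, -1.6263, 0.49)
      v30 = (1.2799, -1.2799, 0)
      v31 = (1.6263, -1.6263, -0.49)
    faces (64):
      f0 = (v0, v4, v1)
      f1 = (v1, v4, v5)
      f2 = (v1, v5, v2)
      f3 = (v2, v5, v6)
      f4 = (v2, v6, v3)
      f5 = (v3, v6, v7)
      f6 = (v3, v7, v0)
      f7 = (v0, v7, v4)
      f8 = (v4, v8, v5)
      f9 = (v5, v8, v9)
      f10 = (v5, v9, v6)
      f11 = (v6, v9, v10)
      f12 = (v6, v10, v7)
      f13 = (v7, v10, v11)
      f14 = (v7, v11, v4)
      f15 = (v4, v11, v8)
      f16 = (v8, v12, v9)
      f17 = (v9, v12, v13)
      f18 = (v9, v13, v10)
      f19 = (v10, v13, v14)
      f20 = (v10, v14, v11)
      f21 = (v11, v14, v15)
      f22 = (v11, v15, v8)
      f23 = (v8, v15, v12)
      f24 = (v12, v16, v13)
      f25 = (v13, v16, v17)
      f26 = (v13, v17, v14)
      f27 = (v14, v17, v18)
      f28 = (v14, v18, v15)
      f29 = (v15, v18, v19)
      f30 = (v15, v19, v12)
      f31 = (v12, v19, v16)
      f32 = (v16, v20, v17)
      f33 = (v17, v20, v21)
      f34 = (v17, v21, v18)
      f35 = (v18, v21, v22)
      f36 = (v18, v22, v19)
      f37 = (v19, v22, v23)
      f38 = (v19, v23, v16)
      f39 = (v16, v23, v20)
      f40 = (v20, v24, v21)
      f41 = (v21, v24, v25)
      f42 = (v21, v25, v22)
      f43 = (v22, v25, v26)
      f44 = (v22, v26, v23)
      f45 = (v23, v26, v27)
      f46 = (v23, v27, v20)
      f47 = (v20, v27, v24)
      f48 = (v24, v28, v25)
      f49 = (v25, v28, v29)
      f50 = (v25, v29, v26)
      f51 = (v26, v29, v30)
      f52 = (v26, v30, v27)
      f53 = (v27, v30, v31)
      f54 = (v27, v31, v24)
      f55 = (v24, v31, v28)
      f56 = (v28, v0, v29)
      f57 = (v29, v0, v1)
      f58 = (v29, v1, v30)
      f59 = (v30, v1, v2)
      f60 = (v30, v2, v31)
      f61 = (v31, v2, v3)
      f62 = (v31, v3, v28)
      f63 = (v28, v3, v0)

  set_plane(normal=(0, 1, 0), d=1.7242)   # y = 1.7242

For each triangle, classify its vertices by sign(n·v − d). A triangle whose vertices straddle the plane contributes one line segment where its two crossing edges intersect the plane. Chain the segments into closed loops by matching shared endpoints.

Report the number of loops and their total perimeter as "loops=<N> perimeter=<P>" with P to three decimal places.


Straddling triangles (20 of 64):
  (v0,v4,v1) [-+-] → (2.07578, 1.7242, 0)–(2.01403, 1.7242, 0.0617468)  len=0.0873
  (v1,v4,v5) [-+-] → (2.01403, 1.7242, 0.0617468)–(1.7242, 1.7242, 0.351556)  len=0.4099
  (v0,v7,v4) [--+] → (1.7242, 1.7242, -0.351556)–(2.07578, 1.7242, 0)  len=0.4972
  (v4,v8,v5) [++-] → (1.48948, 1.7242, 0.448777)–(1.7242, 1.7242, 0.351556)  len=0.2541
  (v5,v8,v9) [-++] → (1.48948, 1.7242, 0.448777)–(1.38997, 1.7242, 0.49)  len=0.1077
  (v5,v9,v6) [-+-] → (1.38997, 1.7242, 0.49)–(0.722445, 1.7242, 0.213417)  len=0.7226
  (v6,v9,v10) [-++] → (0.722445, 1.7242, 0.213417)–(0.20716, 1.7242, 0)  len=0.5577
  (v6,v10,v7) [-+-] → (0.20716, 1.7242, 0)–(0.759589, 1.7242, -0.228862)  len=0.5980
  (v7,v10,v11) [-++] → (0.759589, 1.7242, -0.228862)–(1.38997, 1.7242, -0.49)  len=0.6823
  (v7,v11,v4) [-++] → (1.38997, 1.7242, -0.49)–(1.7242, 1.7242, -0.351556)  len=0.3618
  (v9,v12,v13) [++-] → (-1.7242, 1.7242, 0.351556)–(-1.38997, 1.7242, 0.49)  len=0.3618
  (v9,v13,v10) [+-+] → (-1.38997, 1.7242, 0.49)–(-0.759589, 1.7242, 0.228862)  len=0.6823
  (v10,v13,v14) [+--] → (-0.759589, 1.7242, 0.228862)–(-0.20716, 1.7242, 0)  len=0.5980
  (v10,v14,v11) [+-+] → (-0.20716, 1.7242, 0)–(-0.722445, 1.7242, -0.213417)  len=0.5577
  (v11,v14,v15) [+--] → (-0.722445, 1.7242, -0.213417)–(-1.38997, 1.7242, -0.49)  len=0.7226
  (v11,v15,v8) [+-+] → (-1.38997, 1.7242, -0.49)–(-1.48948, 1.7242, -0.448777)  len=0.1077
  (v8,v15,v12) [+-+] → (-1.48948, 1.7242, -0.448777)–(-1.7242, 1.7242, -0.351556)  len=0.2541
  (v12,v16,v13) [+--] → (-2.07578, 1.7242, 0)–(-1.7242, 1.7242, 0.351556)  len=0.4972
  (v15,v19,v12) [--+] → (-2.01403, 1.7242, -0.0617468)–(-1.7242, 1.7242, -0.351556)  len=0.4099
  (v12,v19,v16) [+--] → (-2.01403, 1.7242, -0.0617468)–(-2.07578, 1.7242, 0)  len=0.0873

Chained into 2 loop(s):
  loop 1: 10 segments, perimeter = 4.2785
  loop 2: 10 segments, perimeter = 4.2785
Total perimeter = 8.557

loops=2 perimeter=8.557


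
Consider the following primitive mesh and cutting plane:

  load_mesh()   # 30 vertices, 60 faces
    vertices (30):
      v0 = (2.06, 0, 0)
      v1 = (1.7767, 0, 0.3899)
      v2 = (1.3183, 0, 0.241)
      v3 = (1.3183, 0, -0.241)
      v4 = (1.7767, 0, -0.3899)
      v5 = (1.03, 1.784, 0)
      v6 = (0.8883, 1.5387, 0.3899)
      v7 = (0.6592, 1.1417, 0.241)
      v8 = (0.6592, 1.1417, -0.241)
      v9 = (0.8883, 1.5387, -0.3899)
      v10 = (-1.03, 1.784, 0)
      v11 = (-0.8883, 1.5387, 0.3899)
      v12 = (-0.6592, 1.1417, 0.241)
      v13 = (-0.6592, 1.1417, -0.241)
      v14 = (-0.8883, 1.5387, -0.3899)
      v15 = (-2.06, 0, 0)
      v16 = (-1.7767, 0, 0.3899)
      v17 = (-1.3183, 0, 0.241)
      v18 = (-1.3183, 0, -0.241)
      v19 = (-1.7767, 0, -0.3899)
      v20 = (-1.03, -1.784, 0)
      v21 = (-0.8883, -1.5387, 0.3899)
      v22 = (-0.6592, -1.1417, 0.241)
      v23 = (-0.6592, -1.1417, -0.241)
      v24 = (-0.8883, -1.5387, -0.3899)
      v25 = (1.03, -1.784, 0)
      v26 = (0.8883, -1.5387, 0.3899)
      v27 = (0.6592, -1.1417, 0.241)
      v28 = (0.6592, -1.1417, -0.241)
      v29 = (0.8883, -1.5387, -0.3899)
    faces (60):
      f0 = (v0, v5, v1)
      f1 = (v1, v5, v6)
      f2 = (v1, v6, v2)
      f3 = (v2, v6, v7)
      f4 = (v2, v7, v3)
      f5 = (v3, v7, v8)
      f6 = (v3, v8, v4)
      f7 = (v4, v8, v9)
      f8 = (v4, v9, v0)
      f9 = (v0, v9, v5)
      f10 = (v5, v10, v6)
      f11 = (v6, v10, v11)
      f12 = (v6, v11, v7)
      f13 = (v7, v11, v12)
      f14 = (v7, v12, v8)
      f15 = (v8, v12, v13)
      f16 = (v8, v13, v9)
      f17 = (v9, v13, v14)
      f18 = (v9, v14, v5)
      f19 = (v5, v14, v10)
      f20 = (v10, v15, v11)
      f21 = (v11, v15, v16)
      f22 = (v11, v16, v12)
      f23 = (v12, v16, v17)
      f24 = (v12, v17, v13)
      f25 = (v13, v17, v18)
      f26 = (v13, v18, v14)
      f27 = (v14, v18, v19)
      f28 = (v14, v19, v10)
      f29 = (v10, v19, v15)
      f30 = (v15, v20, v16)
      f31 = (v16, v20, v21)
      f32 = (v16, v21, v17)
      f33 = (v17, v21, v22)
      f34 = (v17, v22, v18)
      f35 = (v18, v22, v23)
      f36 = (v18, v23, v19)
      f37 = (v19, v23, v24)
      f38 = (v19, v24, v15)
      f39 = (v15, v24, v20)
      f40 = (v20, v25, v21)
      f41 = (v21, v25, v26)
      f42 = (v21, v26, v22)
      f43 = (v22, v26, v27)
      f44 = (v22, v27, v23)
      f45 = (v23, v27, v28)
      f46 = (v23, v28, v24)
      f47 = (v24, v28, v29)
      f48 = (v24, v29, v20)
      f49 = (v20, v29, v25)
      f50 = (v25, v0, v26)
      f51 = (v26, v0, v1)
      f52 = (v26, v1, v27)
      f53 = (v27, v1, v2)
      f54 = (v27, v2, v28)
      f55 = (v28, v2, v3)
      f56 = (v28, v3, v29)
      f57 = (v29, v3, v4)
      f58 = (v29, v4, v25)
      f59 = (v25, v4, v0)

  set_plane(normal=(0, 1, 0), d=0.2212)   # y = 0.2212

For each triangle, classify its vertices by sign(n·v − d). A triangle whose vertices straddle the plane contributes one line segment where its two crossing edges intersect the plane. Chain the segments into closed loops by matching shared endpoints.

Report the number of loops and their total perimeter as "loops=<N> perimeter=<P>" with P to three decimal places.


Straddling triangles (20 of 60):
  (v0,v5,v1) [-+-] → (1.93229, 0.2212, 0)–(1.68412, 0.2212, 0.341556)  len=0.4222
  (v1,v5,v6) [-++] → (1.68412, 0.2212, 0.341556)–(1.64899, 0.2212, 0.3899)  len=0.0598
  (v1,v6,v2) [-+-] → (1.64899, 0.2212, 0.3899)–(1.25648, 0.2212, 0.262406)  len=0.4127
  (v2,v6,v7) [-++] → (1.25648, 0.2212, 0.262406)–(1.1906, 0.2212, 0.241)  len=0.0693
  (v2,v7,v3) [-+-] → (1.1906, 0.2212, 0.241)–(1.1906, 0.2212, -0.147614)  len=0.3886
  (v3,v7,v8) [-++] → (1.1906, 0.2212, -0.147614)–(1.1906, 0.2212, -0.241)  len=0.0934
  (v3,v8,v4) [-+-] → (1.1906, 0.2212, -0.241)–(1.56019, 0.2212, -0.361051)  len=0.3886
  (v4,v8,v9) [-++] → (1.56019, 0.2212, -0.361051)–(1.64899, 0.2212, -0.3899)  len=0.0934
  (v4,v9,v0) [-+-] → (1.64899, 0.2212, -0.3899)–(1.89156, 0.2212, -0.0560511)  len=0.4127
  (v0,v9,v5) [-++] → (1.89156, 0.2212, -0.0560511)–(1.93229, 0.2212, 0)  len=0.0693
  (v10,v15,v11) [+-+] → (-1.93229, 0.2212, 0)–(-1.89156, 0.2212, 0.0560511)  len=0.0693
  (v11,v15,v16) [+--] → (-1.89156, 0.2212, 0.0560511)–(-1.64899, 0.2212, 0.3899)  len=0.4127
  (v11,v16,v12) [+-+] → (-1.64899, 0.2212, 0.3899)–(-1.56019, 0.2212, 0.361051)  len=0.0934
  (v12,v16,v17) [+--] → (-1.56019, 0.2212, 0.361051)–(-1.1906, 0.2212, 0.241)  len=0.3886
  (v12,v17,v13) [+-+] → (-1.1906, 0.2212, 0.241)–(-1.1906, 0.2212, 0.147614)  len=0.0934
  (v13,v17,v18) [+--] → (-1.1906, 0.2212, 0.147614)–(-1.1906, 0.2212, -0.241)  len=0.3886
  (v13,v18,v14) [+-+] → (-1.1906, 0.2212, -0.241)–(-1.25648, 0.2212, -0.262406)  len=0.0693
  (v14,v18,v19) [+--] → (-1.25648, 0.2212, -0.262406)–(-1.64899, 0.2212, -0.3899)  len=0.4127
  (v14,v19,v10) [+-+] → (-1.64899, 0.2212, -0.3899)–(-1.68412, 0.2212, -0.341556)  len=0.0598
  (v10,v19,v15) [+--] → (-1.68412, 0.2212, -0.341556)–(-1.93229, 0.2212, 0)  len=0.4222

Chained into 2 loop(s):
  loop 1: 10 segments, perimeter = 2.4098
  loop 2: 10 segments, perimeter = 2.4098
Total perimeter = 4.820

loops=2 perimeter=4.820


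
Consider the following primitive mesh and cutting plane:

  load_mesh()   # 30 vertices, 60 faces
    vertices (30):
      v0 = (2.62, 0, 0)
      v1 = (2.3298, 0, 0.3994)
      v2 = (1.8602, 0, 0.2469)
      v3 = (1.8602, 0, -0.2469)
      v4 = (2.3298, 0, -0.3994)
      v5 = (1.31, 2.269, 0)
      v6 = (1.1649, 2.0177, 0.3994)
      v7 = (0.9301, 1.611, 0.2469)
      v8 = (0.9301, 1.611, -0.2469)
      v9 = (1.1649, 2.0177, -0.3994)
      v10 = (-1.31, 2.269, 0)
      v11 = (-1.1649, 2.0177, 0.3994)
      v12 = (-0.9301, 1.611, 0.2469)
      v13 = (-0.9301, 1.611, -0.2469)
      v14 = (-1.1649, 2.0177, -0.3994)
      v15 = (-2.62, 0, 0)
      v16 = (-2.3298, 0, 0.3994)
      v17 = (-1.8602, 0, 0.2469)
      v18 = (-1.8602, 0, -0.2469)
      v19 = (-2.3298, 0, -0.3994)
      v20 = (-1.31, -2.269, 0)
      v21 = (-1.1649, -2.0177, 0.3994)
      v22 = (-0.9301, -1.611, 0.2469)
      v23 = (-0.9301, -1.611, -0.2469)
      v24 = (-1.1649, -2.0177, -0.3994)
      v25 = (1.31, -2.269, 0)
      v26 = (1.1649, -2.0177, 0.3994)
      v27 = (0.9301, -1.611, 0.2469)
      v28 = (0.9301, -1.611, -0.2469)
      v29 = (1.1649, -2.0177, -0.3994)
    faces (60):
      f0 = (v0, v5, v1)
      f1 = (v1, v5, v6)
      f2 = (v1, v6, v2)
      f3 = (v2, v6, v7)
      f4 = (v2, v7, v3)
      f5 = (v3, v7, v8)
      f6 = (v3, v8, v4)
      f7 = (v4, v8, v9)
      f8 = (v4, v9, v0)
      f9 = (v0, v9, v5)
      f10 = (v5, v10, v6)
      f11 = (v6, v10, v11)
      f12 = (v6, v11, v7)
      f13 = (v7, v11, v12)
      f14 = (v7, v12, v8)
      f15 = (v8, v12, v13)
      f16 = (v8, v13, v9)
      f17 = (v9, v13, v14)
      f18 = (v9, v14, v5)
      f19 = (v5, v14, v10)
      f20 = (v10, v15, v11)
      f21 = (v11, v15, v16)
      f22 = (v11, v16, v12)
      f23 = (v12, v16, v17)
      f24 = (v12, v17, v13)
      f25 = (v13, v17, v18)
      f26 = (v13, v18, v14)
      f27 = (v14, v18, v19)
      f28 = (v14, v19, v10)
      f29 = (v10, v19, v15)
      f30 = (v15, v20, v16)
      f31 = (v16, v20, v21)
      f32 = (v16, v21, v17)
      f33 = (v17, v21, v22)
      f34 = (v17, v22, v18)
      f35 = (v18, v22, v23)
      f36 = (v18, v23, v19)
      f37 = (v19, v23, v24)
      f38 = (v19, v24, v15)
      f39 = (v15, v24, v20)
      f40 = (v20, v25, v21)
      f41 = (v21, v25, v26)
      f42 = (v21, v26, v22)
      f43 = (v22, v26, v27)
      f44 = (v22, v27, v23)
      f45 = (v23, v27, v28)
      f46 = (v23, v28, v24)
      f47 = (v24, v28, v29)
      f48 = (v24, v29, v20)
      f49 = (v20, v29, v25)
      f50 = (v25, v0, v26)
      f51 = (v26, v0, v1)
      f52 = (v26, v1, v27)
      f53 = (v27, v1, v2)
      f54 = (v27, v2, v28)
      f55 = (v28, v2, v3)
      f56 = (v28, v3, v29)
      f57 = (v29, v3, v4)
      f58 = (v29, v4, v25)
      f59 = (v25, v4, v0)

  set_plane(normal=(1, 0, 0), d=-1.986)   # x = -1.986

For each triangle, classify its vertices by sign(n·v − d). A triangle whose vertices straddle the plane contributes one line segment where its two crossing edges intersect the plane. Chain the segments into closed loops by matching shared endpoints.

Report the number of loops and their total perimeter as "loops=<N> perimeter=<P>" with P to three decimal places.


loops=1 perimeter=4.991

Straddling triangles (14 of 60):
  (v10,v15,v11) [+-+] → (-1.986, 1.09813, 0)–(-1.986, 0.87913, 0.174022)  len=0.2797
  (v11,v15,v16) [+--] → (-1.986, 0.87913, 0.174022)–(-1.986, 0.595489, 0.3994)  len=0.3623
  (v11,v16,v12) [+-+] → (-1.986, 0.595489, 0.3994)–(-1.986, 0.3957, 0.361942)  len=0.2033
  (v12,v16,v17) [+-+] → (-1.986, 0.3957, 0.361942)–(-1.986, 0, 0.287753)  len=0.4026
  (v14,v18,v19) [++-] → (-1.986, 0, -0.287753)–(-1.986, 0.595489, -0.3994)  len=0.6059
  (v14,v19,v10) [+-+] → (-1.986, 0.595489, -0.3994)–(-1.986, 0.764936, -0.264752)  len=0.2164
  (v10,v19,v15) [+--] → (-1.986, 0.764936, -0.264752)–(-1.986, 1.09813, 0)  len=0.4256
  (v15,v20,v16) [-+-] → (-1.986, -1.09813, 0)–(-1.986, -0.764936, 0.264752)  len=0.4256
  (v16,v20,v21) [-++] → (-1.986, -0.764936, 0.264752)–(-1.986, -0.595489, 0.3994)  len=0.2164
  (v16,v21,v17) [-++] → (-1.986, -0.595489, 0.3994)–(-1.986, 0, 0.287753)  len=0.6059
  (v18,v23,v19) [++-] → (-1.986, -0.3957, -0.361942)–(-1.986, 0, -0.287753)  len=0.4026
  (v19,v23,v24) [-++] → (-1.986, -0.3957, -0.361942)–(-1.986, -0.595489, -0.3994)  len=0.2033
  (v19,v24,v15) [-+-] → (-1.986, -0.595489, -0.3994)–(-1.986, -0.87913, -0.174022)  len=0.3623
  (v15,v24,v20) [-++] → (-1.986, -0.87913, -0.174022)–(-1.986, -1.09813, 0)  len=0.2797

Chained into 1 loop(s):
  loop 1: 14 segments, perimeter = 4.9915
Total perimeter = 4.991


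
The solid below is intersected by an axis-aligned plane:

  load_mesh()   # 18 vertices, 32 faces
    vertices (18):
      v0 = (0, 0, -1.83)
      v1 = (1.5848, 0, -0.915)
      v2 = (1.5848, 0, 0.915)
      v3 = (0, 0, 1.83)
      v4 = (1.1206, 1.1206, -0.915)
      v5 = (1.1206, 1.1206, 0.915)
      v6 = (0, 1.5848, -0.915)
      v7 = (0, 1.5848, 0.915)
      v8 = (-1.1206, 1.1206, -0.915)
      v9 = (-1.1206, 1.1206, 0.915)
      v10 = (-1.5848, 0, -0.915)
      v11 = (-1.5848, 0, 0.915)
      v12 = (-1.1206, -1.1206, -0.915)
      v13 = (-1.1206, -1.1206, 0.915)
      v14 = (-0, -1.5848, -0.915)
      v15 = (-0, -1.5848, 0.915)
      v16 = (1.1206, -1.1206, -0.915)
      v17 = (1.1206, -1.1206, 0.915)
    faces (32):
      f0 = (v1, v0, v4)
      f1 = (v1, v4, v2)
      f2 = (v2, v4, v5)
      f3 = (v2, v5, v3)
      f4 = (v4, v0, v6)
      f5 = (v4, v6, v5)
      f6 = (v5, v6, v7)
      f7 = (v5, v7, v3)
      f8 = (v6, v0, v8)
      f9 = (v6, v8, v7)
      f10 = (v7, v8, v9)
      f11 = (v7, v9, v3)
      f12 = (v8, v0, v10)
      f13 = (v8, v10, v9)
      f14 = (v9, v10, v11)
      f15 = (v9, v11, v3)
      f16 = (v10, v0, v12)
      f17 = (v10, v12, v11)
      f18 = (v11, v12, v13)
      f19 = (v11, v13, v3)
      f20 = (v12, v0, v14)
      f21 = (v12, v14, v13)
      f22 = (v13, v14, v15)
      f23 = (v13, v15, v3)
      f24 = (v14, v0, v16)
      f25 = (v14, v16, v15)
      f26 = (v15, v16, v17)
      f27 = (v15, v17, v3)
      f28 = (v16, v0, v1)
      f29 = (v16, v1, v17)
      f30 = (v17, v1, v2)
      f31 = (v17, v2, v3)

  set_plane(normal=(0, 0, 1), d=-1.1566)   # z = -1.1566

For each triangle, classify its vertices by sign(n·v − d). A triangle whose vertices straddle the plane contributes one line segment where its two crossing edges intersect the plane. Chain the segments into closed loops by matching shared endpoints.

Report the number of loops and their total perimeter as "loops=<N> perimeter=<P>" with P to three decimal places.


loops=1 perimeter=7.141

Straddling triangles (8 of 32):
  (v1,v0,v4) [+-+] → (1.16634, 0, -1.1566)–(0.824713, 0.824713, -1.1566)  len=0.8927
  (v4,v0,v6) [+-+] → (0.824713, 0.824713, -1.1566)–(0, 1.16634, -1.1566)  len=0.8927
  (v6,v0,v8) [+-+] → (0, 1.16634, -1.1566)–(-0.824713, 0.824713, -1.1566)  len=0.8927
  (v8,v0,v10) [+-+] → (-0.824713, 0.824713, -1.1566)–(-1.16634, 0, -1.1566)  len=0.8927
  (v10,v0,v12) [+-+] → (-1.16634, 0, -1.1566)–(-0.824713, -0.824713, -1.1566)  len=0.8927
  (v12,v0,v14) [+-+] → (-0.824713, -0.824713, -1.1566)–(0, -1.16634, -1.1566)  len=0.8927
  (v14,v0,v16) [+-+] → (0, -1.16634, -1.1566)–(0.824713, -0.824713, -1.1566)  len=0.8927
  (v16,v0,v1) [+-+] → (0.824713, -0.824713, -1.1566)–(1.16634, 0, -1.1566)  len=0.8927

Chained into 1 loop(s):
  loop 1: 8 segments, perimeter = 7.1414
Total perimeter = 7.141


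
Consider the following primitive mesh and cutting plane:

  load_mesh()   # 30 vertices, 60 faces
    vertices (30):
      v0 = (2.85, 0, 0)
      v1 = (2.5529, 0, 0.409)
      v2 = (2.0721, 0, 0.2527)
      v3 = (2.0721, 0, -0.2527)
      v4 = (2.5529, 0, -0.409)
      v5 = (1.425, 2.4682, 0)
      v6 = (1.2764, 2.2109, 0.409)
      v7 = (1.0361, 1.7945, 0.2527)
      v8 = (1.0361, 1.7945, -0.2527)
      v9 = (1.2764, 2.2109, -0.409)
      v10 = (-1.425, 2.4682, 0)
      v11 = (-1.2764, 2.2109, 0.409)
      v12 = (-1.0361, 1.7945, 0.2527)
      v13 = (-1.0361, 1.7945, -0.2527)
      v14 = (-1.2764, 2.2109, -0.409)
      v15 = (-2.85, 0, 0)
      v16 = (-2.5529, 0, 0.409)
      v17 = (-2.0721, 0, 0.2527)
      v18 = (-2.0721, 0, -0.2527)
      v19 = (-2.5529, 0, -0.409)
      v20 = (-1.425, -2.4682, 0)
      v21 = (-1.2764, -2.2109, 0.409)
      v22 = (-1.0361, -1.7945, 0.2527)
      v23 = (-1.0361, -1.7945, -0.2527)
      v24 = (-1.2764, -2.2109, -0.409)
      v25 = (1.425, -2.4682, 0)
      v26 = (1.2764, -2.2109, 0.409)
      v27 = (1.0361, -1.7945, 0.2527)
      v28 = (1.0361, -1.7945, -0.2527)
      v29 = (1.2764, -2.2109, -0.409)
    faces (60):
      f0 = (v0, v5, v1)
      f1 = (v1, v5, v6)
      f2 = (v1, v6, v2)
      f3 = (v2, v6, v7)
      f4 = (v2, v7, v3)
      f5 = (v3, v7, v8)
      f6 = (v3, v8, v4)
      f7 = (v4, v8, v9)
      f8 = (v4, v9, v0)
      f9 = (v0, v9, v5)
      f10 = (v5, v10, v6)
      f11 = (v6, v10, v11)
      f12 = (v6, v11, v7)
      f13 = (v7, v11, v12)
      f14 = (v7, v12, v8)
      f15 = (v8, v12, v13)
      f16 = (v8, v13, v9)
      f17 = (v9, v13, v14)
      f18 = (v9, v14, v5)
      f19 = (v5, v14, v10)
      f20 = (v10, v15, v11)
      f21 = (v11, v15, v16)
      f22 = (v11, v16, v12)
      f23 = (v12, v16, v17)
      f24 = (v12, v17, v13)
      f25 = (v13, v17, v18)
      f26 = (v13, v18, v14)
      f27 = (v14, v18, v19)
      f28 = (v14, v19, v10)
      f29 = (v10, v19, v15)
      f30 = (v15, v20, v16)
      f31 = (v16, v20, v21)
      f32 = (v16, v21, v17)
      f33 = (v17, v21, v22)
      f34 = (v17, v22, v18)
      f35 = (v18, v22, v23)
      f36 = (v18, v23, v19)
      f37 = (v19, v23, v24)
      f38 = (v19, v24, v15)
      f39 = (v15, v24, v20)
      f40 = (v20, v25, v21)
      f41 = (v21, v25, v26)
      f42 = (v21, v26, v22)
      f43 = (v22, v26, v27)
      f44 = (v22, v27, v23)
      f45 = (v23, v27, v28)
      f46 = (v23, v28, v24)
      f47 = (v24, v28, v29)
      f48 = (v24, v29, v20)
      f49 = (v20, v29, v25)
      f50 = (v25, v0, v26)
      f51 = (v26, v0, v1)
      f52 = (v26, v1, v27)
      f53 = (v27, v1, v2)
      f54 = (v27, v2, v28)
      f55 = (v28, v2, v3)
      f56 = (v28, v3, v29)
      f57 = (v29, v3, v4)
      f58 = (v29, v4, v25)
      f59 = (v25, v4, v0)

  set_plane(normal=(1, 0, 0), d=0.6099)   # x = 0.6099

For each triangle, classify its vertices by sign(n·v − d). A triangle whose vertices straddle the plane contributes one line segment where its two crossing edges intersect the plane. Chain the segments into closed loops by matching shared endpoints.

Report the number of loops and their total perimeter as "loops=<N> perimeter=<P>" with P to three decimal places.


Straddling triangles (20 of 60):
  (v5,v10,v6) [+-+] → (0.6099, 2.4682, 0)–(0.6099, 2.27438, 0.30809)  len=0.3640
  (v6,v10,v11) [+--] → (0.6099, 2.27438, 0.30809)–(0.6099, 2.2109, 0.409)  len=0.1192
  (v6,v11,v7) [+-+] → (0.6099, 2.2109, 0.409)–(0.6099, 1.87124, 0.281507)  len=0.3628
  (v7,v11,v12) [+--] → (0.6099, 1.87124, 0.281507)–(0.6099, 1.7945, 0.2527)  len=0.0820
  (v7,v12,v8) [+-+] → (0.6099, 1.7945, 0.2527)–(0.6099, 1.7945, -0.148752)  len=0.4015
  (v8,v12,v13) [+--] → (0.6099, 1.7945, -0.148752)–(0.6099, 1.7945, -0.2527)  len=0.1039
  (v8,v13,v9) [+-+] → (0.6099, 1.7945, -0.2527)–(0.6099, 2.09089, -0.363952)  len=0.3166
  (v9,v13,v14) [+--] → (0.6099, 2.09089, -0.363952)–(0.6099, 2.2109, -0.409)  len=0.1282
  (v9,v14,v5) [+-+] → (0.6099, 2.2109, -0.409)–(0.6099, 2.39056, -0.123409)  len=0.3374
  (v5,v14,v10) [+--] → (0.6099, 2.39056, -0.123409)–(0.6099, 2.4682, 0)  len=0.1458
  (v20,v25,v21) [-+-] → (0.6099, -2.4682, 0)–(0.6099, -2.39056, 0.123409)  len=0.1458
  (v21,v25,v26) [-++] → (0.6099, -2.39056, 0.123409)–(0.6099, -2.2109, 0.409)  len=0.3374
  (v21,v26,v22) [-+-] → (0.6099, -2.2109, 0.409)–(0.6099, -2.09089, 0.363952)  len=0.1282
  (v22,v26,v27) [-++] → (0.6099, -2.09089, 0.363952)–(0.6099, -1.7945, 0.2527)  len=0.3166
  (v22,v27,v23) [-+-] → (0.6099, -1.7945, 0.2527)–(0.6099, -1.7945, 0.148752)  len=0.1039
  (v23,v27,v28) [-++] → (0.6099, -1.7945, 0.148752)–(0.6099, -1.7945, -0.2527)  len=0.4015
  (v23,v28,v24) [-+-] → (0.6099, -1.7945, -0.2527)–(0.6099, -1.87124, -0.281507)  len=0.0820
  (v24,v28,v29) [-++] → (0.6099, -1.87124, -0.281507)–(0.6099, -2.2109, -0.409)  len=0.3628
  (v24,v29,v20) [-+-] → (0.6099, -2.2109, -0.409)–(0.6099, -2.27438, -0.30809)  len=0.1192
  (v20,v29,v25) [-++] → (0.6099, -2.27438, -0.30809)–(0.6099, -2.4682, 0)  len=0.3640

Chained into 2 loop(s):
  loop 1: 10 segments, perimeter = 2.3613
  loop 2: 10 segments, perimeter = 2.3613
Total perimeter = 4.723

loops=2 perimeter=4.723


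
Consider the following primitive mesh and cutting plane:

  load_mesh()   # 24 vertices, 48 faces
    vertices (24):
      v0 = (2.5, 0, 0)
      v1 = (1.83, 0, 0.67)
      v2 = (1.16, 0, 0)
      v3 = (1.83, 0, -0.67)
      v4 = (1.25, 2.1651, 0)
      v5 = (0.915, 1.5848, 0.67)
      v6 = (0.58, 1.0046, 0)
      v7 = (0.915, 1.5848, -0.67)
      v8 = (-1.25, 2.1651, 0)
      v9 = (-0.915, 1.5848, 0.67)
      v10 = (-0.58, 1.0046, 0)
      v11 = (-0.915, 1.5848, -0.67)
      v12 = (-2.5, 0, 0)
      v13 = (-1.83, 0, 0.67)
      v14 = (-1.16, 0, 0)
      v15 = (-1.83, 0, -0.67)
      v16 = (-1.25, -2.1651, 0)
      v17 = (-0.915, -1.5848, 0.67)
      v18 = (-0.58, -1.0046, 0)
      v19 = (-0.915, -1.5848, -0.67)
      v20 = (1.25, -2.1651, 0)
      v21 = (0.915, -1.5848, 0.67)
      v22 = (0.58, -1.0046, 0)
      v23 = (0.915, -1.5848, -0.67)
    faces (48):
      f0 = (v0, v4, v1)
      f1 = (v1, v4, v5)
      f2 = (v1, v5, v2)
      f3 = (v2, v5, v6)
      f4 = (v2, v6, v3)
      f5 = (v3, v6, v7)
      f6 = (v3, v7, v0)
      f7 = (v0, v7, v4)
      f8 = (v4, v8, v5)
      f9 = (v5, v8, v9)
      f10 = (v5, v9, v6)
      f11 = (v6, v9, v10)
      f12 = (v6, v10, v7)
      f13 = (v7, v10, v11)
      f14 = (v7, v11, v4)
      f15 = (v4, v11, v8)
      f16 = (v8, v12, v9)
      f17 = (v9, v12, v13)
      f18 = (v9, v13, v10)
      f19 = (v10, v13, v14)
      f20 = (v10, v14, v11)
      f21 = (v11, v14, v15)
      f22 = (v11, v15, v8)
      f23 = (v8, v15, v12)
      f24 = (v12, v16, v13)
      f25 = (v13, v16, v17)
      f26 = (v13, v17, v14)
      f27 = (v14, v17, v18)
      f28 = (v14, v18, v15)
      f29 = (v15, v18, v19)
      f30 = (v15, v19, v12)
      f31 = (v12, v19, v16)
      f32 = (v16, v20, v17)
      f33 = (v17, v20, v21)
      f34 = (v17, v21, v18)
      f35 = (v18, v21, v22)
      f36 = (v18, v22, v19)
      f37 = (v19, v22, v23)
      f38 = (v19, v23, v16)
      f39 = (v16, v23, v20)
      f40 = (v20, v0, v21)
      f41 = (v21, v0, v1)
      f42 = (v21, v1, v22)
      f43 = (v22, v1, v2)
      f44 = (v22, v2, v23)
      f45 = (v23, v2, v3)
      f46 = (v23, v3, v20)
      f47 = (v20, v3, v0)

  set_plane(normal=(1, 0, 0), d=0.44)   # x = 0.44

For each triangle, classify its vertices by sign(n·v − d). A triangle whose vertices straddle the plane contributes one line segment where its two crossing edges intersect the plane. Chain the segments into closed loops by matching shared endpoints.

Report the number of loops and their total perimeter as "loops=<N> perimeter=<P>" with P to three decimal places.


loops=2 perimeter=7.091

Straddling triangles (16 of 48):
  (v4,v8,v5) [+-+] → (0.44, 2.1651, 0)–(0.44, 1.71212, 0.523002)  len=0.6919
  (v5,v8,v9) [+--] → (0.44, 1.71212, 0.523002)–(0.44, 1.5848, 0.67)  len=0.1945
  (v5,v9,v6) [+-+] → (0.44, 1.5848, 0.67)–(0.44, 1.05893, 0.0627425)  len=0.8033
  (v6,v9,v10) [+--] → (0.44, 1.05893, 0.0627425)–(0.44, 1.0046, 0)  len=0.0830
  (v6,v10,v7) [+-+] → (0.44, 1.0046, 0)–(0.44, 1.40046, -0.457124)  len=0.6047
  (v7,v10,v11) [+--] → (0.44, 1.40046, -0.457124)–(0.44, 1.5848, -0.67)  len=0.2816
  (v7,v11,v4) [+-+] → (0.44, 1.5848, -0.67)–(0.44, 1.94799, -0.25067)  len=0.5547
  (v4,v11,v8) [+--] → (0.44, 1.94799, -0.25067)–(0.44, 2.1651, 0)  len=0.3316
  (v16,v20,v17) [-+-] → (0.44, -2.1651, 0)–(0.44, -1.94799, 0.25067)  len=0.3316
  (v17,v20,v21) [-++] → (0.44, -1.94799, 0.25067)–(0.44, -1.5848, 0.67)  len=0.5547
  (v17,v21,v18) [-+-] → (0.44, -1.5848, 0.67)–(0.44, -1.40046, 0.457124)  len=0.2816
  (v18,v21,v22) [-++] → (0.44, -1.40046, 0.457124)–(0.44, -1.0046, 0)  len=0.6047
  (v18,v22,v19) [-+-] → (0.44, -1.0046, 0)–(0.44, -1.05893, -0.0627425)  len=0.0830
  (v19,v22,v23) [-++] → (0.44, -1.05893, -0.0627425)–(0.44, -1.5848, -0.67)  len=0.8033
  (v19,v23,v16) [-+-] → (0.44, -1.5848, -0.67)–(0.44, -1.71212, -0.523002)  len=0.1945
  (v16,v23,v20) [-++] → (0.44, -1.71212, -0.523002)–(0.44, -2.1651, 0)  len=0.6919

Chained into 2 loop(s):
  loop 1: 8 segments, perimeter = 3.5453
  loop 2: 8 segments, perimeter = 3.5453
Total perimeter = 7.091


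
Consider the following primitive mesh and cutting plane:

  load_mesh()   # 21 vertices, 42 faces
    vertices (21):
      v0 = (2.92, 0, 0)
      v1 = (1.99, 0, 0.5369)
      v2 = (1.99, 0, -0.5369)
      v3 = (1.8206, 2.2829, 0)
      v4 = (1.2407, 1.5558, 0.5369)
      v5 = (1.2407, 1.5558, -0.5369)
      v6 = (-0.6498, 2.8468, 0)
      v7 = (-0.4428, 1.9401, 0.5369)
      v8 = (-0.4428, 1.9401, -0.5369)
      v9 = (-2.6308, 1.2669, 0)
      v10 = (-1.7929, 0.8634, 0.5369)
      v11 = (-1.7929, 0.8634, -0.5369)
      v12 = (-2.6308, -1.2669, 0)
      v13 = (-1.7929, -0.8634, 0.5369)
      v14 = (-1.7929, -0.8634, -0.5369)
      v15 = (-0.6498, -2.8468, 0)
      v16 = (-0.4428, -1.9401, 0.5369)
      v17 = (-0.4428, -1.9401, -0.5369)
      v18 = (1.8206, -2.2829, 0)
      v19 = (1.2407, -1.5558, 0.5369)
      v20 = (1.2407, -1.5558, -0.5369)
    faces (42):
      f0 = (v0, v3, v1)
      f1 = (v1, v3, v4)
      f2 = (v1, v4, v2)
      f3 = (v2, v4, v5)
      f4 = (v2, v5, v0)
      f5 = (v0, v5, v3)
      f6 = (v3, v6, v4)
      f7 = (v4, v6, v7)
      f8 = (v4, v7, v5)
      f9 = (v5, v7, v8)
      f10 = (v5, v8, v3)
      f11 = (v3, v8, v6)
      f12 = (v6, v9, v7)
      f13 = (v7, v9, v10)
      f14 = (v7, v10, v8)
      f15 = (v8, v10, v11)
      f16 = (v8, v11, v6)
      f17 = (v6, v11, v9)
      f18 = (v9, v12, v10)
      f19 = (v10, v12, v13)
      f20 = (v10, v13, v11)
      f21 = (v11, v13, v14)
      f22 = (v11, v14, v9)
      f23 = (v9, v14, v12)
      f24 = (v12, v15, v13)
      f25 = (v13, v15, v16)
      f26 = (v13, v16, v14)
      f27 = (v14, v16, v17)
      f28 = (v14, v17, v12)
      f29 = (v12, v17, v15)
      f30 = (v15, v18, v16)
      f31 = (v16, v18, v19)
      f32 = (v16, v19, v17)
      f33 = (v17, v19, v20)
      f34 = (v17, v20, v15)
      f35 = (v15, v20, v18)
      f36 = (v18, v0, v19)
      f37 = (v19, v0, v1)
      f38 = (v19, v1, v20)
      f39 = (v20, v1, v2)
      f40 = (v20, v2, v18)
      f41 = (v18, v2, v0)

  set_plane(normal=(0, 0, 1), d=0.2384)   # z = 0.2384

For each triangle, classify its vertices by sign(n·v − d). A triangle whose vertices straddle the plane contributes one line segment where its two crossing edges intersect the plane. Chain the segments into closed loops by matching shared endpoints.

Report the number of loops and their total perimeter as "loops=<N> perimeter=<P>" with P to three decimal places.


loops=2 perimeter=27.316

Straddling triangles (28 of 42):
  (v0,v3,v1) [--+] → (1.89582, 1.26922, 0.2384)–(2.50705, 0, 0.2384)  len=1.4087
  (v1,v3,v4) [+-+] → (1.89582, 1.26922, 0.2384)–(1.56311, 1.96005, 0.2384)  len=0.7668
  (v1,v4,v2) [++-] → (1.44899, 1.12331, 0.2384)–(1.99, 0, 0.2384)  len=1.2468
  (v2,v4,v5) [-+-] → (1.44899, 1.12331, 0.2384)–(1.2407, 1.5558, 0.2384)  len=0.4800
  (v3,v6,v4) [--+] → (0.18964, 2.27356, 0.2384)–(1.56311, 1.96005, 0.2384)  len=1.4088
  (v4,v6,v7) [+-+] → (0.18964, 2.27356, 0.2384)–(-0.557886, 2.4442, 0.2384)  len=0.7668
  (v4,v7,v5) [++-] → (0.0251873, 1.83327, 0.2384)–(1.2407, 1.5558, 0.2384)  len=1.2468
  (v5,v7,v8) [-+-] → (0.0251873, 1.83327, 0.2384)–(-0.4428, 1.9401, 0.2384)  len=0.4800
  (v6,v9,v7) [--+] → (-1.65926, 1.56582, 0.2384)–(-0.557886, 2.4442, 0.2384)  len=1.4087
  (v7,v9,v10) [+-+] → (-1.65926, 1.56582, 0.2384)–(-2.25875, 1.08773, 0.2384)  len=0.7668
  (v7,v10,v8) [++-] → (-1.41759, 1.16271, 0.2384)–(-0.4428, 1.9401, 0.2384)  len=1.2468
  (v8,v10,v11) [-+-] → (-1.41759, 1.16271, 0.2384)–(-1.7929, 0.8634, 0.2384)  len=0.4800
  (v9,v12,v10) [--+] → (-2.25875, -0.320982, 0.2384)–(-2.25875, 1.08773, 0.2384)  len=1.4087
  (v10,v12,v13) [+-+] → (-2.25875, -0.320982, 0.2384)–(-2.25875, -1.08773, 0.2384)  len=0.7668
  (v10,v13,v11) [++-] → (-1.7929, -0.383376, 0.2384)–(-1.7929, 0.8634, 0.2384)  len=1.2468
  (v11,v13,v14) [-+-] → (-1.7929, -0.383376, 0.2384)–(-1.7929, -0.8634, 0.2384)  len=0.4800
  (v12,v15,v13) [--+] → (-1.15737, -1.96611, 0.2384)–(-2.25875, -1.08773, 0.2384)  len=1.4087
  (v13,v15,v16) [+-+] → (-1.15737, -1.96611, 0.2384)–(-0.557886, -2.4442, 0.2384)  len=0.7668
  (v13,v16,v14) [++-] → (-0.818107, -1.64079, 0.2384)–(-1.7929, -0.8634, 0.2384)  len=1.2468
  (v14,v16,v17) [-+-] → (-0.818107, -1.64079, 0.2384)–(-0.4428, -1.9401, 0.2384)  len=0.4800
  (v15,v18,v16) [--+] → (0.815581, -2.13069, 0.2384)–(-0.557886, -2.4442, 0.2384)  len=1.4088
  (v16,v18,v19) [+-+] → (0.815581, -2.13069, 0.2384)–(1.56311, -1.96005, 0.2384)  len=0.7668
  (v16,v19,v17) [++-] → (0.772713, -1.66263, 0.2384)–(-0.4428, -1.9401, 0.2384)  len=1.2468
  (v17,v19,v20) [-+-] → (0.772713, -1.66263, 0.2384)–(1.2407, -1.5558, 0.2384)  len=0.4800
  (v18,v0,v19) [--+] → (2.17434, -0.690823, 0.2384)–(1.56311, -1.96005, 0.2384)  len=1.4087
  (v19,v0,v1) [+-+] → (2.17434, -0.690823, 0.2384)–(2.50705, 0, 0.2384)  len=0.7668
  (v19,v1,v20) [++-] → (1.78171, -0.432489, 0.2384)–(1.2407, -1.5558, 0.2384)  len=1.2468
  (v20,v1,v2) [-+-] → (1.78171, -0.432489, 0.2384)–(1.99, 0, 0.2384)  len=0.4800

Chained into 2 loop(s):
  loop 1: 14 segments, perimeter = 15.2286
  loop 2: 14 segments, perimeter = 12.0878
Total perimeter = 27.316


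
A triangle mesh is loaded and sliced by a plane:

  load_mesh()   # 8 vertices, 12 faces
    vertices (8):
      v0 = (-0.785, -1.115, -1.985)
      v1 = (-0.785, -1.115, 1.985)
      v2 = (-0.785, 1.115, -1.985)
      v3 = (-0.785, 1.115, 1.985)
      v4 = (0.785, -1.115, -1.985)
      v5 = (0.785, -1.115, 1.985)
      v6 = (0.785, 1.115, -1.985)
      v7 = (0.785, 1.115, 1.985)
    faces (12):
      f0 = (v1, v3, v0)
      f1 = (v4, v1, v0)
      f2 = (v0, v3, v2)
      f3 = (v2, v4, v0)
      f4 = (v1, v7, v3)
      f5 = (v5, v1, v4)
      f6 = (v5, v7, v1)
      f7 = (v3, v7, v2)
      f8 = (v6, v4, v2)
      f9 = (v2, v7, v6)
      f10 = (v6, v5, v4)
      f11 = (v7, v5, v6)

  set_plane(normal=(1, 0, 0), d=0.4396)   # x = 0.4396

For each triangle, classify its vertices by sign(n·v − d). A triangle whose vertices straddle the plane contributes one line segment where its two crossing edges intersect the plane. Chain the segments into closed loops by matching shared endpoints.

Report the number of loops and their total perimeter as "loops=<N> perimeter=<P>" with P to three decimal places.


loops=1 perimeter=12.400

Straddling triangles (8 of 12):
  (v4,v1,v0) [+--] → (0.4396, -1.115, -1.1116)–(0.4396, -1.115, -1.985)  len=0.8734
  (v2,v4,v0) [-+-] → (0.4396, -0.6244, -1.985)–(0.4396, -1.115, -1.985)  len=0.4906
  (v1,v7,v3) [-+-] → (0.4396, 0.6244, 1.985)–(0.4396, 1.115, 1.985)  len=0.4906
  (v5,v1,v4) [+-+] → (0.4396, -1.115, 1.985)–(0.4396, -1.115, -1.1116)  len=3.0966
  (v5,v7,v1) [++-] → (0.4396, 0.6244, 1.985)–(0.4396, -1.115, 1.985)  len=1.7394
  (v3,v7,v2) [-+-] → (0.4396, 1.115, 1.985)–(0.4396, 1.115, 1.1116)  len=0.8734
  (v6,v4,v2) [++-] → (0.4396, -0.6244, -1.985)–(0.4396, 1.115, -1.985)  len=1.7394
  (v2,v7,v6) [-++] → (0.4396, 1.115, 1.1116)–(0.4396, 1.115, -1.985)  len=3.0966

Chained into 1 loop(s):
  loop 1: 8 segments, perimeter = 12.4000
Total perimeter = 12.400


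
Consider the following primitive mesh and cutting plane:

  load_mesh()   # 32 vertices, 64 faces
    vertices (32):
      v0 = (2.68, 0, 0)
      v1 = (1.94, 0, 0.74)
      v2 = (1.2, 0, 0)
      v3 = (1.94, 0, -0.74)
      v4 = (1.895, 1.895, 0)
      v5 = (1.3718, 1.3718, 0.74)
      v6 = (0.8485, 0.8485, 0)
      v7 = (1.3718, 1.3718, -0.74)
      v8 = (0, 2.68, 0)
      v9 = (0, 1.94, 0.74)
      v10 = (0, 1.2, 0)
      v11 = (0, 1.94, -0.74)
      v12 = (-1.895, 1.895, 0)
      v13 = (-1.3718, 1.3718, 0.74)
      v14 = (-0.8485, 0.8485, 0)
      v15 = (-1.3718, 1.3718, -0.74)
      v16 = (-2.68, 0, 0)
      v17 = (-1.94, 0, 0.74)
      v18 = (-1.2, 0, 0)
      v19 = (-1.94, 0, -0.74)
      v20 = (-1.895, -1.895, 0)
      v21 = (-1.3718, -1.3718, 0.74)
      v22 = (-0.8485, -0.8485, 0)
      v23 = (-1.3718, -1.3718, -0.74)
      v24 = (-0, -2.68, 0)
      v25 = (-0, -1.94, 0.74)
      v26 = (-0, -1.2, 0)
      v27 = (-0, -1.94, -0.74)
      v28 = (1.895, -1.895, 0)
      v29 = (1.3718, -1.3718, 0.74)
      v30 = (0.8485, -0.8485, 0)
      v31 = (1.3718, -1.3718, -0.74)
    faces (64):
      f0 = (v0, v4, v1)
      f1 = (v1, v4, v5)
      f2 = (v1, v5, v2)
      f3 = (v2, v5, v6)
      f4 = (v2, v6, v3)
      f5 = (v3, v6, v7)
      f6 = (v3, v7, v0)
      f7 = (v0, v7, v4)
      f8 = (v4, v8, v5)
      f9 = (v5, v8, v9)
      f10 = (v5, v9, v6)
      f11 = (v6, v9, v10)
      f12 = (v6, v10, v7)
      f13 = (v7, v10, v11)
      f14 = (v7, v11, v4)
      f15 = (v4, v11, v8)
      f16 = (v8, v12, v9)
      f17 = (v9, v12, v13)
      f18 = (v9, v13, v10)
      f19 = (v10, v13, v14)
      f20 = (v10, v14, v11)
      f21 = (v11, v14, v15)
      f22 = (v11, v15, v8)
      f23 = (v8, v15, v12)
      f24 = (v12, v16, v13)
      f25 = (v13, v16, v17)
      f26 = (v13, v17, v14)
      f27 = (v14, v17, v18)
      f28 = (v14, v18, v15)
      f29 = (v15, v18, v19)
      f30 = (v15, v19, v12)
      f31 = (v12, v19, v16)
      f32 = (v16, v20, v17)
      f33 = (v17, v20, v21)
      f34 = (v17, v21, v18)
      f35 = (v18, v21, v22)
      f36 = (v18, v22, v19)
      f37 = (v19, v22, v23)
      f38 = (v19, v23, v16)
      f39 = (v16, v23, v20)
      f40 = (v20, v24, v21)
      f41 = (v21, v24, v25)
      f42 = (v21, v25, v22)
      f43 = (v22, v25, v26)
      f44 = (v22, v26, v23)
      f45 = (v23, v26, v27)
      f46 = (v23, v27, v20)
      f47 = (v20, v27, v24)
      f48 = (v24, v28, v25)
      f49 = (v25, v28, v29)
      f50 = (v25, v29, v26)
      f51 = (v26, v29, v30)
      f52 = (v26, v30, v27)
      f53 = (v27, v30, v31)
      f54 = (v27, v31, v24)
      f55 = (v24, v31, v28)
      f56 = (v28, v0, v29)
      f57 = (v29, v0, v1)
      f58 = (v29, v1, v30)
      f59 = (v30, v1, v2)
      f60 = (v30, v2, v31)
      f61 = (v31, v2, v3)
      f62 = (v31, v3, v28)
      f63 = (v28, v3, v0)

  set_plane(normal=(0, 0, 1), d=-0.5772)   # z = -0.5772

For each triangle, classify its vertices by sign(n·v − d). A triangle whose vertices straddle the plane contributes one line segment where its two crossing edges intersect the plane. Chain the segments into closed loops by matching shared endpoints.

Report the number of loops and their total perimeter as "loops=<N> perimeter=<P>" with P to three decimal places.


loops=2 perimeter=23.757

Straddling triangles (32 of 64):
  (v2,v6,v3) [++-] → (1.69987, 0.18667, -0.5772)–(1.7772, 0, -0.5772)  len=0.2021
  (v3,v6,v7) [-+-] → (1.69987, 0.18667, -0.5772)–(1.25667, 1.25667, -0.5772)  len=1.1582
  (v3,v7,v0) [--+] → (1.6596, 1.07, -0.5772)–(2.1028, 0, -0.5772)  len=1.1582
  (v0,v7,v4) [+-+] → (1.6596, 1.07, -0.5772)–(1.4869, 1.4869, -0.5772)  len=0.4513
  (v6,v10,v7) [++-] → (1.07, 1.334, -0.5772)–(1.25667, 1.25667, -0.5772)  len=0.2021
  (v7,v10,v11) [-+-] → (1.07, 1.334, -0.5772)–(0, 1.7772, -0.5772)  len=1.1582
  (v7,v11,v4) [--+] → (0.4169, 1.9301, -0.5772)–(1.4869, 1.4869, -0.5772)  len=1.1582
  (v4,v11,v8) [+-+] → (0.4169, 1.9301, -0.5772)–(0, 2.1028, -0.5772)  len=0.4513
  (v10,v14,v11) [++-] → (-0.18667, 1.69987, -0.5772)–(0, 1.7772, -0.5772)  len=0.2021
  (v11,v14,v15) [-+-] → (-0.18667, 1.69987, -0.5772)–(-1.25667, 1.25667, -0.5772)  len=1.1582
  (v11,v15,v8) [--+] → (-1.07, 1.6596, -0.5772)–(0, 2.1028, -0.5772)  len=1.1582
  (v8,v15,v12) [+-+] → (-1.07, 1.6596, -0.5772)–(-1.4869, 1.4869, -0.5772)  len=0.4513
  (v14,v18,v15) [++-] → (-1.334, 1.07, -0.5772)–(-1.25667, 1.25667, -0.5772)  len=0.2021
  (v15,v18,v19) [-+-] → (-1.334, 1.07, -0.5772)–(-1.7772, 0, -0.5772)  len=1.1582
  (v15,v19,v12) [--+] → (-1.9301, 0.4169, -0.5772)–(-1.4869, 1.4869, -0.5772)  len=1.1582
  (v12,v19,v16) [+-+] → (-1.9301, 0.4169, -0.5772)–(-2.1028, 0, -0.5772)  len=0.4513
  (v18,v22,v19) [++-] → (-1.69987, -0.18667, -0.5772)–(-1.7772, 0, -0.5772)  len=0.2021
  (v19,v22,v23) [-+-] → (-1.69987, -0.18667, -0.5772)–(-1.25667, -1.25667, -0.5772)  len=1.1582
  (v19,v23,v16) [--+] → (-1.6596, -1.07, -0.5772)–(-2.1028, 0, -0.5772)  len=1.1582
  (v16,v23,v20) [+-+] → (-1.6596, -1.07, -0.5772)–(-1.4869, -1.4869, -0.5772)  len=0.4513
  (v22,v26,v23) [++-] → (-1.07, -1.334, -0.5772)–(-1.25667, -1.25667, -0.5772)  len=0.2021
  (v23,v26,v27) [-+-] → (-1.07, -1.334, -0.5772)–(0, -1.7772, -0.5772)  len=1.1582
  (v23,v27,v20) [--+] → (-0.4169, -1.9301, -0.5772)–(-1.4869, -1.4869, -0.5772)  len=1.1582
  (v20,v27,v24) [+-+] → (-0.4169, -1.9301, -0.5772)–(0, -2.1028, -0.5772)  len=0.4513
  (v26,v30,v27) [++-] → (0.18667, -1.69987, -0.5772)–(0, -1.7772, -0.5772)  len=0.2021
  (v27,v30,v31) [-+-] → (0.18667, -1.69987, -0.5772)–(1.25667, -1.25667, -0.5772)  len=1.1582
  (v27,v31,v24) [--+] → (1.07, -1.6596, -0.5772)–(0, -2.1028, -0.5772)  len=1.1582
  (v24,v31,v28) [+-+] → (1.07, -1.6596, -0.5772)–(1.4869, -1.4869, -0.5772)  len=0.4513
  (v30,v2,v31) [++-] → (1.334, -1.07, -0.5772)–(1.25667, -1.25667, -0.5772)  len=0.2021
  (v31,v2,v3) [-+-] → (1.334, -1.07, -0.5772)–(1.7772, 0, -0.5772)  len=1.1582
  (v31,v3,v28) [--+] → (1.9301, -0.4169, -0.5772)–(1.4869, -1.4869, -0.5772)  len=1.1582
  (v28,v3,v0) [+-+] → (1.9301, -0.4169, -0.5772)–(2.1028, 0, -0.5772)  len=0.4513

Chained into 2 loop(s):
  loop 1: 16 segments, perimeter = 10.8817
  loop 2: 16 segments, perimeter = 12.8753
Total perimeter = 23.757
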